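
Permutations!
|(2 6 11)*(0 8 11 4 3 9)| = 8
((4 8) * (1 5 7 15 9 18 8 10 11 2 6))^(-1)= (1 6 2 11 10 4 8 18 9 15 7 5)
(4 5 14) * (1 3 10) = (1 3 10)(4 5 14) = [0, 3, 2, 10, 5, 14, 6, 7, 8, 9, 1, 11, 12, 13, 4]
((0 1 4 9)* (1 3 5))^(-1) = (0 9 4 1 5 3)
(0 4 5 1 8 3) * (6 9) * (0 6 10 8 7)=(0 4 5 1 7)(3 6 9 10 8)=[4, 7, 2, 6, 5, 1, 9, 0, 3, 10, 8]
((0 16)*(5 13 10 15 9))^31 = ((0 16)(5 13 10 15 9))^31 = (0 16)(5 13 10 15 9)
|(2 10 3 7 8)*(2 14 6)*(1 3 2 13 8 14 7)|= |(1 3)(2 10)(6 13 8 7 14)|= 10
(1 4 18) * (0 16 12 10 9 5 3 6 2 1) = (0 16 12 10 9 5 3 6 2 1 4 18) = [16, 4, 1, 6, 18, 3, 2, 7, 8, 5, 9, 11, 10, 13, 14, 15, 12, 17, 0]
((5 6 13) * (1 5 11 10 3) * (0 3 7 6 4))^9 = (0 4 5 1 3)(6 7 10 11 13)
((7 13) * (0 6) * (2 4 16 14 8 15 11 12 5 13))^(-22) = (16)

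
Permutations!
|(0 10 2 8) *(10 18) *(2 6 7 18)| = 12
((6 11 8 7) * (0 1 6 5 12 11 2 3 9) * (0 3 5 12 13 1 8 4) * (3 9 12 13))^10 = ((0 8 7 13 1 6 2 5 3 12 11 4))^10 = (0 11 3 2 1 7)(4 12 5 6 13 8)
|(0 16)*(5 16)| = |(0 5 16)| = 3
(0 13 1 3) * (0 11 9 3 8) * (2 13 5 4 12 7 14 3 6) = (0 5 4 12 7 14 3 11 9 6 2 13 1 8) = [5, 8, 13, 11, 12, 4, 2, 14, 0, 6, 10, 9, 7, 1, 3]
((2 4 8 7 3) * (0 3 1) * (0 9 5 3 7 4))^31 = (0 9 2 1 3 7 5)(4 8) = ((0 7 1 9 5 3 2)(4 8))^31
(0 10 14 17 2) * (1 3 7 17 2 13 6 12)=[10, 3, 0, 7, 4, 5, 12, 17, 8, 9, 14, 11, 1, 6, 2, 15, 16, 13]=(0 10 14 2)(1 3 7 17 13 6 12)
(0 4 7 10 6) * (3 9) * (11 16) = (0 4 7 10 6)(3 9)(11 16) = [4, 1, 2, 9, 7, 5, 0, 10, 8, 3, 6, 16, 12, 13, 14, 15, 11]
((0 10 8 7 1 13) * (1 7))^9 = (0 13 1 8 10)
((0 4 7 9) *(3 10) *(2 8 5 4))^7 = (3 10)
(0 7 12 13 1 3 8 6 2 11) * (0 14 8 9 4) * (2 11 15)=[7, 3, 15, 9, 0, 5, 11, 12, 6, 4, 10, 14, 13, 1, 8, 2]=(0 7 12 13 1 3 9 4)(2 15)(6 11 14 8)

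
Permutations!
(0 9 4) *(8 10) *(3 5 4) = (0 9 3 5 4)(8 10) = [9, 1, 2, 5, 0, 4, 6, 7, 10, 3, 8]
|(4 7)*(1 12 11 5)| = |(1 12 11 5)(4 7)| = 4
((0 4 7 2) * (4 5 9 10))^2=((0 5 9 10 4 7 2))^2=(0 9 4 2 5 10 7)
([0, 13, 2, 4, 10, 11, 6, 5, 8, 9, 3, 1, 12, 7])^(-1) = [0, 11, 2, 10, 3, 7, 6, 13, 8, 9, 4, 5, 12, 1]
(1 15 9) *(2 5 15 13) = [0, 13, 5, 3, 4, 15, 6, 7, 8, 1, 10, 11, 12, 2, 14, 9] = (1 13 2 5 15 9)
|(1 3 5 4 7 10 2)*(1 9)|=8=|(1 3 5 4 7 10 2 9)|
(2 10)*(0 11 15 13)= (0 11 15 13)(2 10)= [11, 1, 10, 3, 4, 5, 6, 7, 8, 9, 2, 15, 12, 0, 14, 13]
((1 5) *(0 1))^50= (0 5 1)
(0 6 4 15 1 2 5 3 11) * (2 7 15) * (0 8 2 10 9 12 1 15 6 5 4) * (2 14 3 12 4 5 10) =[10, 7, 5, 11, 2, 12, 0, 6, 14, 4, 9, 8, 1, 13, 3, 15] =(15)(0 10 9 4 2 5 12 1 7 6)(3 11 8 14)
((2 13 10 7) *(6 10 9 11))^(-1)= ((2 13 9 11 6 10 7))^(-1)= (2 7 10 6 11 9 13)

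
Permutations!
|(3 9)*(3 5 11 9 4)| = |(3 4)(5 11 9)| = 6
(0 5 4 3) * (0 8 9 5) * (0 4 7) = (0 4 3 8 9 5 7) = [4, 1, 2, 8, 3, 7, 6, 0, 9, 5]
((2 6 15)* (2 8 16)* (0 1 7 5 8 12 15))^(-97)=(0 6 2 16 8 5 7 1)(12 15)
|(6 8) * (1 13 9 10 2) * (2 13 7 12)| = 12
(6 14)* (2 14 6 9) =(2 14 9) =[0, 1, 14, 3, 4, 5, 6, 7, 8, 2, 10, 11, 12, 13, 9]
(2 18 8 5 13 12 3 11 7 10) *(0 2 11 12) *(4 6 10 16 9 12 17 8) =[2, 1, 18, 17, 6, 13, 10, 16, 5, 12, 11, 7, 3, 0, 14, 15, 9, 8, 4] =(0 2 18 4 6 10 11 7 16 9 12 3 17 8 5 13)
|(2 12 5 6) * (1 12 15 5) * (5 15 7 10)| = 10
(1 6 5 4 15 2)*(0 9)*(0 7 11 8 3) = (0 9 7 11 8 3)(1 6 5 4 15 2) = [9, 6, 1, 0, 15, 4, 5, 11, 3, 7, 10, 8, 12, 13, 14, 2]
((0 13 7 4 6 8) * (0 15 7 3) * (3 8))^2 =(0 8 7 6)(3 13 15 4)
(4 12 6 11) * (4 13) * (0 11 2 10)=[11, 1, 10, 3, 12, 5, 2, 7, 8, 9, 0, 13, 6, 4]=(0 11 13 4 12 6 2 10)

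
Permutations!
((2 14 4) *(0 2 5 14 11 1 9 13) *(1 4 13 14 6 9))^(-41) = ((0 2 11 4 5 6 9 14 13))^(-41) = (0 5 13 4 14 11 9 2 6)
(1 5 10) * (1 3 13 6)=(1 5 10 3 13 6)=[0, 5, 2, 13, 4, 10, 1, 7, 8, 9, 3, 11, 12, 6]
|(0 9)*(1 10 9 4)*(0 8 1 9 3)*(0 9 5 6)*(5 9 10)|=14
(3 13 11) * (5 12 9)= (3 13 11)(5 12 9)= [0, 1, 2, 13, 4, 12, 6, 7, 8, 5, 10, 3, 9, 11]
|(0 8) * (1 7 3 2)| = 4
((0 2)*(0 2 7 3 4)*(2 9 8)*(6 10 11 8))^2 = ((0 7 3 4)(2 9 6 10 11 8))^2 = (0 3)(2 6 11)(4 7)(8 9 10)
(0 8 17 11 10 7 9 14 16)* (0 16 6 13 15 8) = (6 13 15 8 17 11 10 7 9 14) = [0, 1, 2, 3, 4, 5, 13, 9, 17, 14, 7, 10, 12, 15, 6, 8, 16, 11]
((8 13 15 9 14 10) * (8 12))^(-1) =(8 12 10 14 9 15 13)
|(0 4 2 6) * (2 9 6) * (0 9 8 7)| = 4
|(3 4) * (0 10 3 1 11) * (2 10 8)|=|(0 8 2 10 3 4 1 11)|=8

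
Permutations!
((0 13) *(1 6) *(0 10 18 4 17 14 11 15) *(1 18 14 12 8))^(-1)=((0 13 10 14 11 15)(1 6 18 4 17 12 8))^(-1)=(0 15 11 14 10 13)(1 8 12 17 4 18 6)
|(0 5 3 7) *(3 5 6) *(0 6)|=|(3 7 6)|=3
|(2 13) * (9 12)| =|(2 13)(9 12)| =2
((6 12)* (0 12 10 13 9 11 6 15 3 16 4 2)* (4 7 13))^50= (0 4 6 9 7 3 12 2 10 11 13 16 15)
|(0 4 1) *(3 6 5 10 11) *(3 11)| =|(11)(0 4 1)(3 6 5 10)| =12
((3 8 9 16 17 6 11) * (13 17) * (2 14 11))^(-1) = ((2 14 11 3 8 9 16 13 17 6))^(-1) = (2 6 17 13 16 9 8 3 11 14)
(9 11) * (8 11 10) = (8 11 9 10) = [0, 1, 2, 3, 4, 5, 6, 7, 11, 10, 8, 9]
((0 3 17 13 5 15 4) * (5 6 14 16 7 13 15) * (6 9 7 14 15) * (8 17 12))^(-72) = ((0 3 12 8 17 6 15 4)(7 13 9)(14 16))^(-72) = (17)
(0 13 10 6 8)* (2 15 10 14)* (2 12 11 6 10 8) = (0 13 14 12 11 6 2 15 8) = [13, 1, 15, 3, 4, 5, 2, 7, 0, 9, 10, 6, 11, 14, 12, 8]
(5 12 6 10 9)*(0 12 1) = (0 12 6 10 9 5 1) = [12, 0, 2, 3, 4, 1, 10, 7, 8, 5, 9, 11, 6]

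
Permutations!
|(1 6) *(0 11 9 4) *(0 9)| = |(0 11)(1 6)(4 9)| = 2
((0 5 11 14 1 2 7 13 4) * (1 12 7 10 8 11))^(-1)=((0 5 1 2 10 8 11 14 12 7 13 4))^(-1)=(0 4 13 7 12 14 11 8 10 2 1 5)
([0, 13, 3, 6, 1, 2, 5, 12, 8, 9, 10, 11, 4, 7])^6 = [0, 13, 6, 5, 1, 3, 2, 12, 8, 9, 10, 11, 4, 7]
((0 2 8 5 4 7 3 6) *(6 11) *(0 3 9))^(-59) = ((0 2 8 5 4 7 9)(3 11 6))^(-59) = (0 4 2 7 8 9 5)(3 11 6)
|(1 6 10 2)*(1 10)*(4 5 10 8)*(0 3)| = |(0 3)(1 6)(2 8 4 5 10)| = 10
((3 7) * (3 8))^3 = (8)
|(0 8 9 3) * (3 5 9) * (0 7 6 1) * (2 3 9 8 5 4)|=10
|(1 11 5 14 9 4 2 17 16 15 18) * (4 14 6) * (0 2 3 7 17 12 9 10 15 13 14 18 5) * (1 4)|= 18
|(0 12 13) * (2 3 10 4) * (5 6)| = 12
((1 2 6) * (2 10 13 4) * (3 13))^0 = ((1 10 3 13 4 2 6))^0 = (13)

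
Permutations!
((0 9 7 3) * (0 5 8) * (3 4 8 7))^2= ((0 9 3 5 7 4 8))^2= (0 3 7 8 9 5 4)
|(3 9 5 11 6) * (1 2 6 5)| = 10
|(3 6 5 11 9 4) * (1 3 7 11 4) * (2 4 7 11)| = 9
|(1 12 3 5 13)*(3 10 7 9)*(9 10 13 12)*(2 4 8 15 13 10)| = 12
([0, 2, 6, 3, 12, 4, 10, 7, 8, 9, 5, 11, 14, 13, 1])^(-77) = [0, 10, 5, 3, 1, 14, 4, 7, 8, 9, 12, 11, 2, 13, 6]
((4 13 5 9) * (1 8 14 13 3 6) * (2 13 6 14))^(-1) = ((1 8 2 13 5 9 4 3 14 6))^(-1) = (1 6 14 3 4 9 5 13 2 8)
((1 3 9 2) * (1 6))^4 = (1 6 2 9 3)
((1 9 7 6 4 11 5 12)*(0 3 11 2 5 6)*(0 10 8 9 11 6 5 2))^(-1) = ((0 3 6 4)(1 11 5 12)(7 10 8 9))^(-1) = (0 4 6 3)(1 12 5 11)(7 9 8 10)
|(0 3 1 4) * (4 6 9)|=6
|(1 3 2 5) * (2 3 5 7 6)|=6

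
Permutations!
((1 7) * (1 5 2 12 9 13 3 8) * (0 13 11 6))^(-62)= ((0 13 3 8 1 7 5 2 12 9 11 6))^(-62)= (0 11 12 5 1 3)(2 7 8 13 6 9)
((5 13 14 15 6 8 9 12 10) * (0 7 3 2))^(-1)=(0 2 3 7)(5 10 12 9 8 6 15 14 13)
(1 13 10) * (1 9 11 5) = [0, 13, 2, 3, 4, 1, 6, 7, 8, 11, 9, 5, 12, 10] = (1 13 10 9 11 5)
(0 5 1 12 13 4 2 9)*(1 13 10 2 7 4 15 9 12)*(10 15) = [5, 1, 12, 3, 7, 13, 6, 4, 8, 0, 2, 11, 15, 10, 14, 9] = (0 5 13 10 2 12 15 9)(4 7)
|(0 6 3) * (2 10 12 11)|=|(0 6 3)(2 10 12 11)|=12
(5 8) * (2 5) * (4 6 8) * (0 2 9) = (0 2 5 4 6 8 9) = [2, 1, 5, 3, 6, 4, 8, 7, 9, 0]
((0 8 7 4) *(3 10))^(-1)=(0 4 7 8)(3 10)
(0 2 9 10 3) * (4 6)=(0 2 9 10 3)(4 6)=[2, 1, 9, 0, 6, 5, 4, 7, 8, 10, 3]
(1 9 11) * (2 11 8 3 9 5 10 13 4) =(1 5 10 13 4 2 11)(3 9 8) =[0, 5, 11, 9, 2, 10, 6, 7, 3, 8, 13, 1, 12, 4]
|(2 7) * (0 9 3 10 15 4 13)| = |(0 9 3 10 15 4 13)(2 7)| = 14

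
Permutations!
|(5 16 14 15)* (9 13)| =4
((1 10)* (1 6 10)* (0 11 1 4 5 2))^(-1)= (0 2 5 4 1 11)(6 10)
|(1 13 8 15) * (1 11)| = |(1 13 8 15 11)| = 5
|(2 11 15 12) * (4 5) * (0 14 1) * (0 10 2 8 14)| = 8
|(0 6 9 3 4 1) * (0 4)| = 4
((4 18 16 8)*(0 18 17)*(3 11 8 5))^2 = (0 16 3 8 17 18 5 11 4)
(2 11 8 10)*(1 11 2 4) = [0, 11, 2, 3, 1, 5, 6, 7, 10, 9, 4, 8] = (1 11 8 10 4)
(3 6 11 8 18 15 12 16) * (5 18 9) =(3 6 11 8 9 5 18 15 12 16) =[0, 1, 2, 6, 4, 18, 11, 7, 9, 5, 10, 8, 16, 13, 14, 12, 3, 17, 15]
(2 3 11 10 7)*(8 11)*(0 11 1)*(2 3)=(0 11 10 7 3 8 1)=[11, 0, 2, 8, 4, 5, 6, 3, 1, 9, 7, 10]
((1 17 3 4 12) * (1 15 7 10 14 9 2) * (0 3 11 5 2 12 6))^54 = (0 4)(1 2 5 11 17)(3 6)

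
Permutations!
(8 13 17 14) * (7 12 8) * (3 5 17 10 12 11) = (3 5 17 14 7 11)(8 13 10 12) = [0, 1, 2, 5, 4, 17, 6, 11, 13, 9, 12, 3, 8, 10, 7, 15, 16, 14]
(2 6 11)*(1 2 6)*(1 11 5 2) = [0, 1, 11, 3, 4, 2, 5, 7, 8, 9, 10, 6] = (2 11 6 5)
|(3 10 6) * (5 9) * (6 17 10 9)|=4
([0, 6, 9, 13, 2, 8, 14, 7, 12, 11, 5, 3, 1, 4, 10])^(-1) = (1 12 8 5 10 14 6)(2 4 13 3 11 9)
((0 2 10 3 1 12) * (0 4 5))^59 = (0 3 4 2 1 5 10 12)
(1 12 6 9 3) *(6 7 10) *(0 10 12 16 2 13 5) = (0 10 6 9 3 1 16 2 13 5)(7 12) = [10, 16, 13, 1, 4, 0, 9, 12, 8, 3, 6, 11, 7, 5, 14, 15, 2]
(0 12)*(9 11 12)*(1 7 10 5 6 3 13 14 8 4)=(0 9 11 12)(1 7 10 5 6 3 13 14 8 4)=[9, 7, 2, 13, 1, 6, 3, 10, 4, 11, 5, 12, 0, 14, 8]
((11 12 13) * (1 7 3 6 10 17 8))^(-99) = (1 8 17 10 6 3 7)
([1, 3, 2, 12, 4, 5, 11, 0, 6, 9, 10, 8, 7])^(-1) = [7, 0, 2, 1, 4, 5, 8, 12, 11, 9, 10, 6, 3]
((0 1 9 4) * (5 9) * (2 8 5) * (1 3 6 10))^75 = (0 2)(1 4)(3 8)(5 6)(9 10)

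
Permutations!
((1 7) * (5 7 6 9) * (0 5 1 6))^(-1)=(0 1 9 6 7 5)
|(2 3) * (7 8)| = 2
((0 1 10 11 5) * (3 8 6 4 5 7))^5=(0 3)(1 8)(4 11)(5 7)(6 10)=((0 1 10 11 7 3 8 6 4 5))^5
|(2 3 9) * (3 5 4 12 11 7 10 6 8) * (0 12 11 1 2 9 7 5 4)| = 35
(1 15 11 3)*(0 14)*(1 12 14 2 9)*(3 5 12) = (0 2 9 1 15 11 5 12 14) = [2, 15, 9, 3, 4, 12, 6, 7, 8, 1, 10, 5, 14, 13, 0, 11]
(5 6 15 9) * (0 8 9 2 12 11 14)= (0 8 9 5 6 15 2 12 11 14)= [8, 1, 12, 3, 4, 6, 15, 7, 9, 5, 10, 14, 11, 13, 0, 2]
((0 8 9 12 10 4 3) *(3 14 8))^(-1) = (0 3)(4 10 12 9 8 14)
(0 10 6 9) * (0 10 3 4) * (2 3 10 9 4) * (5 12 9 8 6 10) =[5, 1, 3, 2, 0, 12, 4, 7, 6, 8, 10, 11, 9] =(0 5 12 9 8 6 4)(2 3)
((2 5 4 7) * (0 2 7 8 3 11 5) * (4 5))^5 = (0 2)(3 11 4 8) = ((0 2)(3 11 4 8))^5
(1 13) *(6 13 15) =(1 15 6 13) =[0, 15, 2, 3, 4, 5, 13, 7, 8, 9, 10, 11, 12, 1, 14, 6]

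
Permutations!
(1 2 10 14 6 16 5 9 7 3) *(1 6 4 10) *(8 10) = (1 2)(3 6 16 5 9 7)(4 8 10 14) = [0, 2, 1, 6, 8, 9, 16, 3, 10, 7, 14, 11, 12, 13, 4, 15, 5]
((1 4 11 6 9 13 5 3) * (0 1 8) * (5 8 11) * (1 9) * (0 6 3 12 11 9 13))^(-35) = ((0 13 8 6 1 4 5 12 11 3 9))^(-35) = (0 3 12 4 6 13 9 11 5 1 8)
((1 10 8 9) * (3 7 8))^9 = ((1 10 3 7 8 9))^9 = (1 7)(3 9)(8 10)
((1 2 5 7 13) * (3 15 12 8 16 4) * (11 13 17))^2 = ((1 2 5 7 17 11 13)(3 15 12 8 16 4))^2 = (1 5 17 13 2 7 11)(3 12 16)(4 15 8)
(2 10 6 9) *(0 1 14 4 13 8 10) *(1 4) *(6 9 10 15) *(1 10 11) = [4, 14, 0, 3, 13, 5, 11, 7, 15, 2, 9, 1, 12, 8, 10, 6] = (0 4 13 8 15 6 11 1 14 10 9 2)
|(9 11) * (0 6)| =|(0 6)(9 11)| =2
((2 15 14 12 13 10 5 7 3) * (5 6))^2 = (2 14 13 6 7)(3 15 12 10 5)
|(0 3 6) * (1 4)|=6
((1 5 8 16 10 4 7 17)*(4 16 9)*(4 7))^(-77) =(1 5 8 9 7 17)(10 16)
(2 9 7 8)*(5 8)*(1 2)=(1 2 9 7 5 8)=[0, 2, 9, 3, 4, 8, 6, 5, 1, 7]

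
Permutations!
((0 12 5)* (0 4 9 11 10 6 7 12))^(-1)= (4 5 12 7 6 10 11 9)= ((4 9 11 10 6 7 12 5))^(-1)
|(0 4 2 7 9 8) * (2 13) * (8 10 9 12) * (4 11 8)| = 30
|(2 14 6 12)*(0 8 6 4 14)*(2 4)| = 7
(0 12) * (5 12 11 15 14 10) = [11, 1, 2, 3, 4, 12, 6, 7, 8, 9, 5, 15, 0, 13, 10, 14] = (0 11 15 14 10 5 12)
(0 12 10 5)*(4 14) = (0 12 10 5)(4 14) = [12, 1, 2, 3, 14, 0, 6, 7, 8, 9, 5, 11, 10, 13, 4]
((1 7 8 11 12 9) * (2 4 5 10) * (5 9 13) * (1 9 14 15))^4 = (1 12 2)(4 7 13)(5 14 8)(10 15 11)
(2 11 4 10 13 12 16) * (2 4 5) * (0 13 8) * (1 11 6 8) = (0 13 12 16 4 10 1 11 5 2 6 8) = [13, 11, 6, 3, 10, 2, 8, 7, 0, 9, 1, 5, 16, 12, 14, 15, 4]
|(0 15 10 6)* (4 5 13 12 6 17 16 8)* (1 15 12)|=|(0 12 6)(1 15 10 17 16 8 4 5 13)|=9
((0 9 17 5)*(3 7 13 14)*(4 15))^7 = ((0 9 17 5)(3 7 13 14)(4 15))^7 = (0 5 17 9)(3 14 13 7)(4 15)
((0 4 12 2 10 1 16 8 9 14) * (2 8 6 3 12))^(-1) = (0 14 9 8 12 3 6 16 1 10 2 4)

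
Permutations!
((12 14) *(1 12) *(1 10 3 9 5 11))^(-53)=((1 12 14 10 3 9 5 11))^(-53)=(1 10 5 12 3 11 14 9)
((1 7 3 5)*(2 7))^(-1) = ((1 2 7 3 5))^(-1) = (1 5 3 7 2)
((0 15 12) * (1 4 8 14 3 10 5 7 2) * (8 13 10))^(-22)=(0 12 15)(1 2 7 5 10 13 4)(3 14 8)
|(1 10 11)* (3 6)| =6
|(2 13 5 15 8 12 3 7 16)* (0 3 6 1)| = |(0 3 7 16 2 13 5 15 8 12 6 1)| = 12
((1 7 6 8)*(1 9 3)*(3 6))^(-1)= (1 3 7)(6 9 8)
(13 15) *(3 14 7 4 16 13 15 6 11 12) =[0, 1, 2, 14, 16, 5, 11, 4, 8, 9, 10, 12, 3, 6, 7, 15, 13] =(3 14 7 4 16 13 6 11 12)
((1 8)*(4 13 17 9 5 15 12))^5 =((1 8)(4 13 17 9 5 15 12))^5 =(1 8)(4 15 9 13 12 5 17)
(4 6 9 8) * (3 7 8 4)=(3 7 8)(4 6 9)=[0, 1, 2, 7, 6, 5, 9, 8, 3, 4]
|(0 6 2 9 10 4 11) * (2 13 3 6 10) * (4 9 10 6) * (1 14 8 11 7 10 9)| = 22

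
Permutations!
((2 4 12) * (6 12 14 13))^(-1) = ((2 4 14 13 6 12))^(-1) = (2 12 6 13 14 4)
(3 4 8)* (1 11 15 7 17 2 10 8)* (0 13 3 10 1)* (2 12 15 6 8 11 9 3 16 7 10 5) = (0 13 16 7 17 12 15 10 11 6 8 5 2 1 9 3 4) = [13, 9, 1, 4, 0, 2, 8, 17, 5, 3, 11, 6, 15, 16, 14, 10, 7, 12]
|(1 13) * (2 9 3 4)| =|(1 13)(2 9 3 4)| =4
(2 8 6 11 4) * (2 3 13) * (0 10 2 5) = (0 10 2 8 6 11 4 3 13 5) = [10, 1, 8, 13, 3, 0, 11, 7, 6, 9, 2, 4, 12, 5]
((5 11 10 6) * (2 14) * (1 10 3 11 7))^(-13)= (1 6 7 10 5)(2 14)(3 11)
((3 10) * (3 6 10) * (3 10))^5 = ((3 10 6))^5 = (3 6 10)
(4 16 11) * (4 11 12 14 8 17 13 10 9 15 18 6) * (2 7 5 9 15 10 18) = (2 7 5 9 10 15)(4 16 12 14 8 17 13 18 6) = [0, 1, 7, 3, 16, 9, 4, 5, 17, 10, 15, 11, 14, 18, 8, 2, 12, 13, 6]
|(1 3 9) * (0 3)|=4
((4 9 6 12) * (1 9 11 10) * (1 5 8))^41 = (1 11 9 10 6 5 12 8 4)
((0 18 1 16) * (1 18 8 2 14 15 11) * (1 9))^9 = ((18)(0 8 2 14 15 11 9 1 16))^9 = (18)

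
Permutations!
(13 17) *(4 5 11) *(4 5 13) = [0, 1, 2, 3, 13, 11, 6, 7, 8, 9, 10, 5, 12, 17, 14, 15, 16, 4] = (4 13 17)(5 11)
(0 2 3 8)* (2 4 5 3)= (0 4 5 3 8)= [4, 1, 2, 8, 5, 3, 6, 7, 0]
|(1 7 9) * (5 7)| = 4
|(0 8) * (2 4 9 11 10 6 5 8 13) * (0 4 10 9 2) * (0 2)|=|(0 13 2 10 6 5 8 4)(9 11)|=8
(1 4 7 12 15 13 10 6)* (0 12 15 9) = [12, 4, 2, 3, 7, 5, 1, 15, 8, 0, 6, 11, 9, 10, 14, 13] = (0 12 9)(1 4 7 15 13 10 6)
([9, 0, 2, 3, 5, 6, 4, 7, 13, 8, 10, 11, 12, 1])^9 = [1, 13, 2, 3, 4, 5, 6, 7, 9, 0, 10, 11, 12, 8]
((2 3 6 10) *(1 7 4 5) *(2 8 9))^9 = ((1 7 4 5)(2 3 6 10 8 9))^9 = (1 7 4 5)(2 10)(3 8)(6 9)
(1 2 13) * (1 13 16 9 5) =(1 2 16 9 5) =[0, 2, 16, 3, 4, 1, 6, 7, 8, 5, 10, 11, 12, 13, 14, 15, 9]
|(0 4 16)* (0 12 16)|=2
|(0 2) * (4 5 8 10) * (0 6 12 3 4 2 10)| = 9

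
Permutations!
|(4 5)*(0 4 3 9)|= 5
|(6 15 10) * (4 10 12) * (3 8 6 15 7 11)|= 20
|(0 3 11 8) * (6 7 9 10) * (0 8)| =12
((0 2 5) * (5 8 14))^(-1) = ((0 2 8 14 5))^(-1) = (0 5 14 8 2)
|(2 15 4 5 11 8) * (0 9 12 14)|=12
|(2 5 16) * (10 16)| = 4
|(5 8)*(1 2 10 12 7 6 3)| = |(1 2 10 12 7 6 3)(5 8)| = 14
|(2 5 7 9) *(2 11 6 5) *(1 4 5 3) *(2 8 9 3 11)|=30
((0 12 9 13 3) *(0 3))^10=((0 12 9 13))^10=(0 9)(12 13)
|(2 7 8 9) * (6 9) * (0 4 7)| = 7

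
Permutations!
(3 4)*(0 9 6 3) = (0 9 6 3 4) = [9, 1, 2, 4, 0, 5, 3, 7, 8, 6]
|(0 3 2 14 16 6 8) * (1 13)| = |(0 3 2 14 16 6 8)(1 13)| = 14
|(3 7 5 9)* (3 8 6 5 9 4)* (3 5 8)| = 6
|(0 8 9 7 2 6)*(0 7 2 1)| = |(0 8 9 2 6 7 1)| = 7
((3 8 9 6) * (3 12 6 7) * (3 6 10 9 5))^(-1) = (3 5 8)(6 7 9 10 12)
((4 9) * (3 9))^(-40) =(3 4 9)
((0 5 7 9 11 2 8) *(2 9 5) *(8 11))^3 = (0 9 2 8 11)(5 7)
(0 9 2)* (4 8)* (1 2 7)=[9, 2, 0, 3, 8, 5, 6, 1, 4, 7]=(0 9 7 1 2)(4 8)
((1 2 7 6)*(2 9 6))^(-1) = (1 6 9)(2 7)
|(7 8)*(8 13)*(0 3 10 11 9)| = |(0 3 10 11 9)(7 13 8)| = 15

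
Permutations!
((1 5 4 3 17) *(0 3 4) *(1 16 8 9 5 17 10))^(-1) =(0 5 9 8 16 17 1 10 3)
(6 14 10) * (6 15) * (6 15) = (15)(6 14 10) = [0, 1, 2, 3, 4, 5, 14, 7, 8, 9, 6, 11, 12, 13, 10, 15]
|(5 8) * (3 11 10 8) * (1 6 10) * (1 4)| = |(1 6 10 8 5 3 11 4)| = 8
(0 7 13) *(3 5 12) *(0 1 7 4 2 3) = [4, 7, 3, 5, 2, 12, 6, 13, 8, 9, 10, 11, 0, 1] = (0 4 2 3 5 12)(1 7 13)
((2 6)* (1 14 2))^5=((1 14 2 6))^5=(1 14 2 6)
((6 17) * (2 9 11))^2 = (17)(2 11 9)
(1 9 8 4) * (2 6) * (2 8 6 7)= (1 9 6 8 4)(2 7)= [0, 9, 7, 3, 1, 5, 8, 2, 4, 6]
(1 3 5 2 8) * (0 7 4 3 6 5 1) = [7, 6, 8, 1, 3, 2, 5, 4, 0] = (0 7 4 3 1 6 5 2 8)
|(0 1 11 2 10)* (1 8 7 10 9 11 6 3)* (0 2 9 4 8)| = 30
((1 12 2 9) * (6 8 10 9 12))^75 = (2 12)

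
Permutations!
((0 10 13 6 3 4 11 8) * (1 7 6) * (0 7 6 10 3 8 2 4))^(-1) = ((0 3)(1 6 8 7 10 13)(2 4 11))^(-1) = (0 3)(1 13 10 7 8 6)(2 11 4)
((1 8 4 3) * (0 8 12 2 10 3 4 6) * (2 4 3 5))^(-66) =(1 4)(3 12)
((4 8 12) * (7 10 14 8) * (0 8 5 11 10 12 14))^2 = (0 14 11)(4 12 7)(5 10 8)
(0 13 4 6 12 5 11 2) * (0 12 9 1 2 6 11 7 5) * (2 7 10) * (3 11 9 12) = [13, 7, 3, 11, 9, 10, 12, 5, 8, 1, 2, 6, 0, 4] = (0 13 4 9 1 7 5 10 2 3 11 6 12)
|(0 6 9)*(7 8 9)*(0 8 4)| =4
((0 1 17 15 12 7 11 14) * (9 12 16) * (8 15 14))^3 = (0 14 17 1)(7 15 12 8 9 11 16)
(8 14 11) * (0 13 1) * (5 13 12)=[12, 0, 2, 3, 4, 13, 6, 7, 14, 9, 10, 8, 5, 1, 11]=(0 12 5 13 1)(8 14 11)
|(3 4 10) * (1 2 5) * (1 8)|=12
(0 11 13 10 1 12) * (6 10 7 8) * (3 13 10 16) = [11, 12, 2, 13, 4, 5, 16, 8, 6, 9, 1, 10, 0, 7, 14, 15, 3] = (0 11 10 1 12)(3 13 7 8 6 16)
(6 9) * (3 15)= [0, 1, 2, 15, 4, 5, 9, 7, 8, 6, 10, 11, 12, 13, 14, 3]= (3 15)(6 9)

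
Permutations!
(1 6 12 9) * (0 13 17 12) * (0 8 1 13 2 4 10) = (0 2 4 10)(1 6 8)(9 13 17 12) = [2, 6, 4, 3, 10, 5, 8, 7, 1, 13, 0, 11, 9, 17, 14, 15, 16, 12]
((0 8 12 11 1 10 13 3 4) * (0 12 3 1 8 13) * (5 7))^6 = (0 1)(3 4 12 11 8)(10 13)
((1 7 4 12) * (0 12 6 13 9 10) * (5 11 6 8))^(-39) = (0 13 5 7)(1 10 6 8)(4 12 9 11)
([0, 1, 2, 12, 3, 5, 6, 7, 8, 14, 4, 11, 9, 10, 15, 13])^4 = (3 15)(4 14)(9 10)(12 13)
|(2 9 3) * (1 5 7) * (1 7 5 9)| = 4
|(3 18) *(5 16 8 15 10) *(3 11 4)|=|(3 18 11 4)(5 16 8 15 10)|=20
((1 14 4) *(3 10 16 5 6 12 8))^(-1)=(1 4 14)(3 8 12 6 5 16 10)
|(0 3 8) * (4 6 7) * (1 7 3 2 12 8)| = 20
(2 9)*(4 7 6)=(2 9)(4 7 6)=[0, 1, 9, 3, 7, 5, 4, 6, 8, 2]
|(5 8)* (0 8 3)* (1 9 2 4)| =4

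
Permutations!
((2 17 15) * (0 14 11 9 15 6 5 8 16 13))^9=(0 8 17 9)(2 11 13 5)(6 15 14 16)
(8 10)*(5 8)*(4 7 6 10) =[0, 1, 2, 3, 7, 8, 10, 6, 4, 9, 5] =(4 7 6 10 5 8)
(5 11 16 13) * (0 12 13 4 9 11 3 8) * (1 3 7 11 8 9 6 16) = [12, 3, 2, 9, 6, 7, 16, 11, 0, 8, 10, 1, 13, 5, 14, 15, 4] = (0 12 13 5 7 11 1 3 9 8)(4 6 16)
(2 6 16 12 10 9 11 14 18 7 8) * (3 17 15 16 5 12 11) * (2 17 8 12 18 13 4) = (2 6 5 18 7 12 10 9 3 8 17 15 16 11 14 13 4) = [0, 1, 6, 8, 2, 18, 5, 12, 17, 3, 9, 14, 10, 4, 13, 16, 11, 15, 7]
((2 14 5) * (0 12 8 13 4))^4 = ((0 12 8 13 4)(2 14 5))^4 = (0 4 13 8 12)(2 14 5)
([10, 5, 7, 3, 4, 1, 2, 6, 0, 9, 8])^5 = (0 8 10)(1 5)(2 6 7)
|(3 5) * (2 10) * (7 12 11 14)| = 4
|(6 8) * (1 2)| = 2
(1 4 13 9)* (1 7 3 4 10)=(1 10)(3 4 13 9 7)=[0, 10, 2, 4, 13, 5, 6, 3, 8, 7, 1, 11, 12, 9]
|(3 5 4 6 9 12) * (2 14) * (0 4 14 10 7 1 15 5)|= |(0 4 6 9 12 3)(1 15 5 14 2 10 7)|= 42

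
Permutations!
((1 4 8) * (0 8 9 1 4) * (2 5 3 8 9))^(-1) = (0 1 9)(2 4 8 3 5)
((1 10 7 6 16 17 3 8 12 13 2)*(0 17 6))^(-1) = ((0 17 3 8 12 13 2 1 10 7)(6 16))^(-1) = (0 7 10 1 2 13 12 8 3 17)(6 16)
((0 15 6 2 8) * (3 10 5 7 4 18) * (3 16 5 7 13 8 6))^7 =(0 16 10 8 18 3 13 4 15 5 7)(2 6)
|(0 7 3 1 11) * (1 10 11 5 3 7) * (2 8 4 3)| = 9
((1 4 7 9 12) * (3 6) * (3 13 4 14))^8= ((1 14 3 6 13 4 7 9 12))^8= (1 12 9 7 4 13 6 3 14)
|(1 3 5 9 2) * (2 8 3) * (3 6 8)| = |(1 2)(3 5 9)(6 8)| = 6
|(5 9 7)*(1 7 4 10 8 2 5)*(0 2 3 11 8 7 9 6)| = 60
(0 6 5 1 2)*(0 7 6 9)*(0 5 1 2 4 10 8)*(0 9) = [0, 4, 7, 3, 10, 2, 1, 6, 9, 5, 8] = (1 4 10 8 9 5 2 7 6)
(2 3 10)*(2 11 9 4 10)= (2 3)(4 10 11 9)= [0, 1, 3, 2, 10, 5, 6, 7, 8, 4, 11, 9]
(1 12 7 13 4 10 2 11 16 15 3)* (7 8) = (1 12 8 7 13 4 10 2 11 16 15 3) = [0, 12, 11, 1, 10, 5, 6, 13, 7, 9, 2, 16, 8, 4, 14, 3, 15]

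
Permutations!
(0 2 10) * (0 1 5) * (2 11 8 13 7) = (0 11 8 13 7 2 10 1 5) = [11, 5, 10, 3, 4, 0, 6, 2, 13, 9, 1, 8, 12, 7]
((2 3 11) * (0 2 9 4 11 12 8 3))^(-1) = ((0 2)(3 12 8)(4 11 9))^(-1) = (0 2)(3 8 12)(4 9 11)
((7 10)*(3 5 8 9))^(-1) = (3 9 8 5)(7 10)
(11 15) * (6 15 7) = [0, 1, 2, 3, 4, 5, 15, 6, 8, 9, 10, 7, 12, 13, 14, 11] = (6 15 11 7)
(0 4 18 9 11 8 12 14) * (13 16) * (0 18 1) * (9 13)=[4, 0, 2, 3, 1, 5, 6, 7, 12, 11, 10, 8, 14, 16, 18, 15, 9, 17, 13]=(0 4 1)(8 12 14 18 13 16 9 11)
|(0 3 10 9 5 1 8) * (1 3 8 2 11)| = 12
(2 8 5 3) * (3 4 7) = [0, 1, 8, 2, 7, 4, 6, 3, 5] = (2 8 5 4 7 3)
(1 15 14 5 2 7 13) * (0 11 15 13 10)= (0 11 15 14 5 2 7 10)(1 13)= [11, 13, 7, 3, 4, 2, 6, 10, 8, 9, 0, 15, 12, 1, 5, 14]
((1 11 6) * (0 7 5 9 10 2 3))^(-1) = (0 3 2 10 9 5 7)(1 6 11)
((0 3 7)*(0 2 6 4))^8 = ((0 3 7 2 6 4))^8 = (0 7 6)(2 4 3)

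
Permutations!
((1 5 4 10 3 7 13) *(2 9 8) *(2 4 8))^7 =(1 13 7 3 10 4 8 5)(2 9)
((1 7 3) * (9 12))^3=((1 7 3)(9 12))^3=(9 12)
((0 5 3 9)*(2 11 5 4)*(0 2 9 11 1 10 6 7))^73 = ((0 4 9 2 1 10 6 7)(3 11 5))^73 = (0 4 9 2 1 10 6 7)(3 11 5)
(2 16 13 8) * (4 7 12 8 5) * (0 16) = (0 16 13 5 4 7 12 8 2) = [16, 1, 0, 3, 7, 4, 6, 12, 2, 9, 10, 11, 8, 5, 14, 15, 13]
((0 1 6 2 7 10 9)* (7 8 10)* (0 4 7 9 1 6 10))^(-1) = ((0 6 2 8)(1 10)(4 7 9))^(-1) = (0 8 2 6)(1 10)(4 9 7)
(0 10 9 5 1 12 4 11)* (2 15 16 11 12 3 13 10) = (0 2 15 16 11)(1 3 13 10 9 5)(4 12) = [2, 3, 15, 13, 12, 1, 6, 7, 8, 5, 9, 0, 4, 10, 14, 16, 11]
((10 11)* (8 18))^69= (8 18)(10 11)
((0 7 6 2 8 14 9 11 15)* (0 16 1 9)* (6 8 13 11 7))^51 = ((0 6 2 13 11 15 16 1 9 7 8 14))^51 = (0 13 16 7)(1 8 6 11)(2 15 9 14)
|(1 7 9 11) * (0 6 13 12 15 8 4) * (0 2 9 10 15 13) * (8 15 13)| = |(15)(0 6)(1 7 10 13 12 8 4 2 9 11)| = 10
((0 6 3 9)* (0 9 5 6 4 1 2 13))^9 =((0 4 1 2 13)(3 5 6))^9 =(0 13 2 1 4)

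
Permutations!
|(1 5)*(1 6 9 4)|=5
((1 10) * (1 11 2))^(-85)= (1 2 11 10)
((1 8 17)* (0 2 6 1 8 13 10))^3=((0 2 6 1 13 10)(8 17))^3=(0 1)(2 13)(6 10)(8 17)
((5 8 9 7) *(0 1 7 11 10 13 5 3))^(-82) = ((0 1 7 3)(5 8 9 11 10 13))^(-82) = (0 7)(1 3)(5 9 10)(8 11 13)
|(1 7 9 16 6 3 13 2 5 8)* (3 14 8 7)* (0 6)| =|(0 6 14 8 1 3 13 2 5 7 9 16)| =12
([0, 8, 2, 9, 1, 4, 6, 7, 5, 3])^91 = (1 4 5 8)(3 9)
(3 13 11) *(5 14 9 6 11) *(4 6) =[0, 1, 2, 13, 6, 14, 11, 7, 8, 4, 10, 3, 12, 5, 9] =(3 13 5 14 9 4 6 11)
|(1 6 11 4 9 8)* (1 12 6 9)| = |(1 9 8 12 6 11 4)| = 7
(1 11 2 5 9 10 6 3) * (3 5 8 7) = (1 11 2 8 7 3)(5 9 10 6) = [0, 11, 8, 1, 4, 9, 5, 3, 7, 10, 6, 2]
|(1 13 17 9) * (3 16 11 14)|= 4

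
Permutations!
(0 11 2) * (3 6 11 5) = [5, 1, 0, 6, 4, 3, 11, 7, 8, 9, 10, 2] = (0 5 3 6 11 2)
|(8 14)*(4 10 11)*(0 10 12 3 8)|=|(0 10 11 4 12 3 8 14)|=8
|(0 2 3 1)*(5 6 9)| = 12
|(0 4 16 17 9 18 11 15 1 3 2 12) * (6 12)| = 13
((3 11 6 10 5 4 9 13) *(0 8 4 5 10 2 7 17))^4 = (0 13 2 8 3 7 4 11 17 9 6)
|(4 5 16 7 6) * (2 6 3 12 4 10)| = 6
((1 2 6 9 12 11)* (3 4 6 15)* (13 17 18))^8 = (1 11 12 9 6 4 3 15 2)(13 18 17)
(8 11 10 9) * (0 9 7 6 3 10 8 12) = (0 9 12)(3 10 7 6)(8 11) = [9, 1, 2, 10, 4, 5, 3, 6, 11, 12, 7, 8, 0]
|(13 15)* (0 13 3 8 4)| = 6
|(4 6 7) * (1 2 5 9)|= 12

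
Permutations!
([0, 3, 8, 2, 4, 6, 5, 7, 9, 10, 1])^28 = [0, 9, 1, 10, 4, 5, 6, 7, 3, 2, 8]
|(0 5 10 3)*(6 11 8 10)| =|(0 5 6 11 8 10 3)| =7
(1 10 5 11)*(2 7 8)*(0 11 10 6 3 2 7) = (0 11 1 6 3 2)(5 10)(7 8) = [11, 6, 0, 2, 4, 10, 3, 8, 7, 9, 5, 1]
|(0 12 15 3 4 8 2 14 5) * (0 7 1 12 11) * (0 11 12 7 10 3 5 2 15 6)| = |(0 12 6)(1 7)(2 14)(3 4 8 15 5 10)| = 6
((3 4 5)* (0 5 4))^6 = ((0 5 3))^6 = (5)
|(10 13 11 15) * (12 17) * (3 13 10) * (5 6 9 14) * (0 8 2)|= 12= |(0 8 2)(3 13 11 15)(5 6 9 14)(12 17)|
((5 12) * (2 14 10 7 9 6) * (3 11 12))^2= (2 10 9)(3 12)(5 11)(6 14 7)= ((2 14 10 7 9 6)(3 11 12 5))^2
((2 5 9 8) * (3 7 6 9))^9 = ((2 5 3 7 6 9 8))^9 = (2 3 6 8 5 7 9)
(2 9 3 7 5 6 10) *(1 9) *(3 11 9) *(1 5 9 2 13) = [0, 3, 5, 7, 4, 6, 10, 9, 8, 11, 13, 2, 12, 1] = (1 3 7 9 11 2 5 6 10 13)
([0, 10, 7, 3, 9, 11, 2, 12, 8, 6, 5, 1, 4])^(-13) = [0, 11, 6, 3, 12, 10, 9, 2, 8, 4, 1, 5, 7]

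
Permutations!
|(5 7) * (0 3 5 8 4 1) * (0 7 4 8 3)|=|(8)(1 7 3 5 4)|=5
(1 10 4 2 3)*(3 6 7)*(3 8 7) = (1 10 4 2 6 3)(7 8) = [0, 10, 6, 1, 2, 5, 3, 8, 7, 9, 4]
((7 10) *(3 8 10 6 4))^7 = (3 8 10 7 6 4)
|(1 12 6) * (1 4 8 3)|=6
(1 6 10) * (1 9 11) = (1 6 10 9 11) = [0, 6, 2, 3, 4, 5, 10, 7, 8, 11, 9, 1]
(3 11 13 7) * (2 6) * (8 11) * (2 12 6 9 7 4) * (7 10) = (2 9 10 7 3 8 11 13 4)(6 12) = [0, 1, 9, 8, 2, 5, 12, 3, 11, 10, 7, 13, 6, 4]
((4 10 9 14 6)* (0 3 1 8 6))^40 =(0 6 14 8 9 1 10 3 4)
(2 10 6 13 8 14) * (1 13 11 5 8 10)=[0, 13, 1, 3, 4, 8, 11, 7, 14, 9, 6, 5, 12, 10, 2]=(1 13 10 6 11 5 8 14 2)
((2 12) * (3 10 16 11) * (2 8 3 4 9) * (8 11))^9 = ((2 12 11 4 9)(3 10 16 8))^9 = (2 9 4 11 12)(3 10 16 8)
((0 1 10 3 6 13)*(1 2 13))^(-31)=((0 2 13)(1 10 3 6))^(-31)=(0 13 2)(1 10 3 6)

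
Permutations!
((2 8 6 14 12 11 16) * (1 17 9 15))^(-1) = (1 15 9 17)(2 16 11 12 14 6 8)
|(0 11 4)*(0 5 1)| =5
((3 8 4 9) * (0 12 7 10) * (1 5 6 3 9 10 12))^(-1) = (0 10 4 8 3 6 5 1)(7 12)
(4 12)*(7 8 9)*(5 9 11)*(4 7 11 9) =(4 12 7 8 9 11 5) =[0, 1, 2, 3, 12, 4, 6, 8, 9, 11, 10, 5, 7]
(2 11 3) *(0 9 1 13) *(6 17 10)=(0 9 1 13)(2 11 3)(6 17 10)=[9, 13, 11, 2, 4, 5, 17, 7, 8, 1, 6, 3, 12, 0, 14, 15, 16, 10]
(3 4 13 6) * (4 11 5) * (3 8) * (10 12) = (3 11 5 4 13 6 8)(10 12) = [0, 1, 2, 11, 13, 4, 8, 7, 3, 9, 12, 5, 10, 6]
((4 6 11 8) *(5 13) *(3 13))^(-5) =(3 13 5)(4 8 11 6)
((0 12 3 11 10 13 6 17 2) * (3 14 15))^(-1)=((0 12 14 15 3 11 10 13 6 17 2))^(-1)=(0 2 17 6 13 10 11 3 15 14 12)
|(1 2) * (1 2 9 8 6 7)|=|(1 9 8 6 7)|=5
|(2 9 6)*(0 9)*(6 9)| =3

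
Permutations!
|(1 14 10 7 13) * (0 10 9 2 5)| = |(0 10 7 13 1 14 9 2 5)| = 9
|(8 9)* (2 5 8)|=4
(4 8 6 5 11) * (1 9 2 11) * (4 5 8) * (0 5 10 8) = (0 5 1 9 2 11 10 8 6) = [5, 9, 11, 3, 4, 1, 0, 7, 6, 2, 8, 10]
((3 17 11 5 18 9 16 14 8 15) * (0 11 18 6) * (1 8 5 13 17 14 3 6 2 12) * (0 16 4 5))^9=(0 12 11 1 13 8 17 15 18 6 9 16 4 3 5 14 2)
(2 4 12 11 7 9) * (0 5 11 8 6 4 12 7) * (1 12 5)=(0 1 12 8 6 4 7 9 2 5 11)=[1, 12, 5, 3, 7, 11, 4, 9, 6, 2, 10, 0, 8]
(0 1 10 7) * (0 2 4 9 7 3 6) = (0 1 10 3 6)(2 4 9 7) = [1, 10, 4, 6, 9, 5, 0, 2, 8, 7, 3]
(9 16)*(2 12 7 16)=(2 12 7 16 9)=[0, 1, 12, 3, 4, 5, 6, 16, 8, 2, 10, 11, 7, 13, 14, 15, 9]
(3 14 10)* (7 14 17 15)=(3 17 15 7 14 10)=[0, 1, 2, 17, 4, 5, 6, 14, 8, 9, 3, 11, 12, 13, 10, 7, 16, 15]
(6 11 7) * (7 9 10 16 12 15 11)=(6 7)(9 10 16 12 15 11)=[0, 1, 2, 3, 4, 5, 7, 6, 8, 10, 16, 9, 15, 13, 14, 11, 12]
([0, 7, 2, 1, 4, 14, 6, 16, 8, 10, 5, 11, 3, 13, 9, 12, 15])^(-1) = (1 3 12 15 16 7)(5 10 9 14)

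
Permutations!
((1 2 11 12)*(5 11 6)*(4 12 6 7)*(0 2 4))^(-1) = (0 7 2)(1 12 4)(5 6 11)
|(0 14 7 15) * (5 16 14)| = |(0 5 16 14 7 15)| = 6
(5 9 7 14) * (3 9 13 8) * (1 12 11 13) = (1 12 11 13 8 3 9 7 14 5) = [0, 12, 2, 9, 4, 1, 6, 14, 3, 7, 10, 13, 11, 8, 5]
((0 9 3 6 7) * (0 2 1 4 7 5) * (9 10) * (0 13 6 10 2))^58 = (0 4 2 7 1)(3 10 9)(5 13 6)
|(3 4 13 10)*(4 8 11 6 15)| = |(3 8 11 6 15 4 13 10)| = 8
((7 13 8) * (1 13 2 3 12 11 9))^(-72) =((1 13 8 7 2 3 12 11 9))^(-72) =(13)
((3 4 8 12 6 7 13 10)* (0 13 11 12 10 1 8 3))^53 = (0 8 13 10 1)(3 4)(6 7 11 12)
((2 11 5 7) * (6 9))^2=((2 11 5 7)(6 9))^2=(2 5)(7 11)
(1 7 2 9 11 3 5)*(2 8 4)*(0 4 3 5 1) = (0 4 2 9 11 5)(1 7 8 3) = [4, 7, 9, 1, 2, 0, 6, 8, 3, 11, 10, 5]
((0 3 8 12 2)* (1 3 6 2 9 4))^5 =((0 6 2)(1 3 8 12 9 4))^5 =(0 2 6)(1 4 9 12 8 3)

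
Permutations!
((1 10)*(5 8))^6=((1 10)(5 8))^6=(10)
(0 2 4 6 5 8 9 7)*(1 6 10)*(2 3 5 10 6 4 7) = [3, 4, 7, 5, 6, 8, 10, 0, 9, 2, 1] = (0 3 5 8 9 2 7)(1 4 6 10)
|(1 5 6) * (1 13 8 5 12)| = |(1 12)(5 6 13 8)| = 4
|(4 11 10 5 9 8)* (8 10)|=3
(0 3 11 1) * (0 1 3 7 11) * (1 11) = [7, 11, 2, 0, 4, 5, 6, 1, 8, 9, 10, 3] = (0 7 1 11 3)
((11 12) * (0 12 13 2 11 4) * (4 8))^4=(2 11 13)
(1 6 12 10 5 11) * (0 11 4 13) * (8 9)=(0 11 1 6 12 10 5 4 13)(8 9)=[11, 6, 2, 3, 13, 4, 12, 7, 9, 8, 5, 1, 10, 0]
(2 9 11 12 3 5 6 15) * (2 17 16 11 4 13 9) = [0, 1, 2, 5, 13, 6, 15, 7, 8, 4, 10, 12, 3, 9, 14, 17, 11, 16] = (3 5 6 15 17 16 11 12)(4 13 9)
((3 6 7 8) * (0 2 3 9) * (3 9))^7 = ((0 2 9)(3 6 7 8))^7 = (0 2 9)(3 8 7 6)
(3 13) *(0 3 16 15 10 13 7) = (0 3 7)(10 13 16 15) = [3, 1, 2, 7, 4, 5, 6, 0, 8, 9, 13, 11, 12, 16, 14, 10, 15]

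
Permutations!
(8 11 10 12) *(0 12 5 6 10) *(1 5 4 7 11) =(0 12 8 1 5 6 10 4 7 11) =[12, 5, 2, 3, 7, 6, 10, 11, 1, 9, 4, 0, 8]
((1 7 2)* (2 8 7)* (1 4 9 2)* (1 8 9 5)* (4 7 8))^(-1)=((1 4 5)(2 7 9))^(-1)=(1 5 4)(2 9 7)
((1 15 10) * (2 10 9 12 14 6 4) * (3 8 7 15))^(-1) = (1 10 2 4 6 14 12 9 15 7 8 3)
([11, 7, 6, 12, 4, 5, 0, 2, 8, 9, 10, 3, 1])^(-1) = [6, 12, 7, 11, 4, 5, 2, 1, 8, 9, 10, 0, 3]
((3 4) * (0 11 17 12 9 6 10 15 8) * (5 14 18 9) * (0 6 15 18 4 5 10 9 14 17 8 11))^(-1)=(3 4 14 18 10 12 17 5)(6 8 11 15 9)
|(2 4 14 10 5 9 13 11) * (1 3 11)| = 10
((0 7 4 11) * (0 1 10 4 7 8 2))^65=(0 2 8)(1 10 4 11)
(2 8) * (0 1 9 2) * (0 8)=(0 1 9 2)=[1, 9, 0, 3, 4, 5, 6, 7, 8, 2]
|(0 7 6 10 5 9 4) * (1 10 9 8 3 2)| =30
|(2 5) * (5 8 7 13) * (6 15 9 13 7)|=|(2 8 6 15 9 13 5)|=7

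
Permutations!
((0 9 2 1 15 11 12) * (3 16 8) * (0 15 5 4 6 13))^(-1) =(0 13 6 4 5 1 2 9)(3 8 16)(11 15 12)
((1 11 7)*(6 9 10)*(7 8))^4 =(11)(6 9 10)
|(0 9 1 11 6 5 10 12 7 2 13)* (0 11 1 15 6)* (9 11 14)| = 10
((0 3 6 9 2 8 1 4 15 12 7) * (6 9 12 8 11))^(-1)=((0 3 9 2 11 6 12 7)(1 4 15 8))^(-1)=(0 7 12 6 11 2 9 3)(1 8 15 4)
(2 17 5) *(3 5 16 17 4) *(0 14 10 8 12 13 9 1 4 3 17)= [14, 4, 3, 5, 17, 2, 6, 7, 12, 1, 8, 11, 13, 9, 10, 15, 0, 16]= (0 14 10 8 12 13 9 1 4 17 16)(2 3 5)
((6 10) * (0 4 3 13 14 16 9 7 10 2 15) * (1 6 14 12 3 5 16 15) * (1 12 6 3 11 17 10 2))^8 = (0 11 16 14 2 4 17 9 15 12 5 10 7)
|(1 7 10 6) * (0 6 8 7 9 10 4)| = 8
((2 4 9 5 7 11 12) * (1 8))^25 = (1 8)(2 7 4 11 9 12 5)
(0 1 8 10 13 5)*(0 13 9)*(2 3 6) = [1, 8, 3, 6, 4, 13, 2, 7, 10, 0, 9, 11, 12, 5] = (0 1 8 10 9)(2 3 6)(5 13)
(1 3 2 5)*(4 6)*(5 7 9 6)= (1 3 2 7 9 6 4 5)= [0, 3, 7, 2, 5, 1, 4, 9, 8, 6]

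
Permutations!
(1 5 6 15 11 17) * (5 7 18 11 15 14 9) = (1 7 18 11 17)(5 6 14 9) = [0, 7, 2, 3, 4, 6, 14, 18, 8, 5, 10, 17, 12, 13, 9, 15, 16, 1, 11]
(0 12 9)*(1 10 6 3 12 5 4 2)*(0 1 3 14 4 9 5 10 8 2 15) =(0 10 6 14 4 15)(1 8 2 3 12 5 9) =[10, 8, 3, 12, 15, 9, 14, 7, 2, 1, 6, 11, 5, 13, 4, 0]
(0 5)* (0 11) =[5, 1, 2, 3, 4, 11, 6, 7, 8, 9, 10, 0] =(0 5 11)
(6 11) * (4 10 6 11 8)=(11)(4 10 6 8)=[0, 1, 2, 3, 10, 5, 8, 7, 4, 9, 6, 11]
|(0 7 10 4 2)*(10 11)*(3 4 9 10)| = |(0 7 11 3 4 2)(9 10)| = 6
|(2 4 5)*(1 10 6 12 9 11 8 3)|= 24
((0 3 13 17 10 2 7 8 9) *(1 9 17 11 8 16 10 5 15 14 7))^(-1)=((0 3 13 11 8 17 5 15 14 7 16 10 2 1 9))^(-1)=(0 9 1 2 10 16 7 14 15 5 17 8 11 13 3)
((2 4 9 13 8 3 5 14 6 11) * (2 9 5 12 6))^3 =((2 4 5 14)(3 12 6 11 9 13 8))^3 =(2 14 5 4)(3 11 8 6 13 12 9)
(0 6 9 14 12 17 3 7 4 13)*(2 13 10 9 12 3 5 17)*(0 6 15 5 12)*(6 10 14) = [15, 1, 13, 7, 14, 17, 0, 4, 8, 6, 9, 11, 2, 10, 3, 5, 16, 12] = (0 15 5 17 12 2 13 10 9 6)(3 7 4 14)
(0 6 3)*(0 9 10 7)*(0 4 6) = (3 9 10 7 4 6) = [0, 1, 2, 9, 6, 5, 3, 4, 8, 10, 7]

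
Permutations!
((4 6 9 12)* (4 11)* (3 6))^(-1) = ((3 6 9 12 11 4))^(-1) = (3 4 11 12 9 6)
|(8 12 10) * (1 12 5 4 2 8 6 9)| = 20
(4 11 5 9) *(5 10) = (4 11 10 5 9) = [0, 1, 2, 3, 11, 9, 6, 7, 8, 4, 5, 10]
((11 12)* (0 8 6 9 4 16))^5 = (0 16 4 9 6 8)(11 12)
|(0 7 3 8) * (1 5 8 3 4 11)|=|(0 7 4 11 1 5 8)|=7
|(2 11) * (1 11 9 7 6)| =6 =|(1 11 2 9 7 6)|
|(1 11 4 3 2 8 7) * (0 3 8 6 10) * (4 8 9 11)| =30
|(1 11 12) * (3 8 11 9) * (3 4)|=|(1 9 4 3 8 11 12)|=7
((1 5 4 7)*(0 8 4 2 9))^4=((0 8 4 7 1 5 2 9))^4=(0 1)(2 4)(5 8)(7 9)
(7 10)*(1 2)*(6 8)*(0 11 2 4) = (0 11 2 1 4)(6 8)(7 10) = [11, 4, 1, 3, 0, 5, 8, 10, 6, 9, 7, 2]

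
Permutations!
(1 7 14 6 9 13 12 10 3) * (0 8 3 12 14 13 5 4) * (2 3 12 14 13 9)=(0 8 12 10 14 6 2 3 1 7 9 5 4)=[8, 7, 3, 1, 0, 4, 2, 9, 12, 5, 14, 11, 10, 13, 6]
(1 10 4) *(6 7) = (1 10 4)(6 7) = [0, 10, 2, 3, 1, 5, 7, 6, 8, 9, 4]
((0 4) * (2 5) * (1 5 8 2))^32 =(8)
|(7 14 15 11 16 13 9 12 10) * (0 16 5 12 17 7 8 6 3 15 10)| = 15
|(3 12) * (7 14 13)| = 6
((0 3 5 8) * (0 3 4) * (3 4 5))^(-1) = ((0 5 8 4))^(-1) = (0 4 8 5)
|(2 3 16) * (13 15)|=|(2 3 16)(13 15)|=6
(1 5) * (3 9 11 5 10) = [0, 10, 2, 9, 4, 1, 6, 7, 8, 11, 3, 5] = (1 10 3 9 11 5)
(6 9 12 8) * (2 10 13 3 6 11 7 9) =[0, 1, 10, 6, 4, 5, 2, 9, 11, 12, 13, 7, 8, 3] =(2 10 13 3 6)(7 9 12 8 11)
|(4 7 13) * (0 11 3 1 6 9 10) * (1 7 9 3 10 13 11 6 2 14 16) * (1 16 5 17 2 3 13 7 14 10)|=|(0 6 13 4 9 7 11 1 3 14 5 17 2 10)|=14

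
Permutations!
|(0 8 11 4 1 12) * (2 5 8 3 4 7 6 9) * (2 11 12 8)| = 12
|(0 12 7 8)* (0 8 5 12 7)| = |(0 7 5 12)| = 4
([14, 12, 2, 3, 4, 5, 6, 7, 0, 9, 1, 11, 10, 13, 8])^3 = (14)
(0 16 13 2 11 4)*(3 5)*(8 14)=[16, 1, 11, 5, 0, 3, 6, 7, 14, 9, 10, 4, 12, 2, 8, 15, 13]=(0 16 13 2 11 4)(3 5)(8 14)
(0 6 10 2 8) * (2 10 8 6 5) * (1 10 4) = [5, 10, 6, 3, 1, 2, 8, 7, 0, 9, 4] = (0 5 2 6 8)(1 10 4)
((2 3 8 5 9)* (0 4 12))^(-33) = (12)(2 8 9 3 5)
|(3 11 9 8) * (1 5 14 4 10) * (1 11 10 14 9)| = |(1 5 9 8 3 10 11)(4 14)| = 14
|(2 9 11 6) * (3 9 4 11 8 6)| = |(2 4 11 3 9 8 6)| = 7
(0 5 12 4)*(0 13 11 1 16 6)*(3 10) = (0 5 12 4 13 11 1 16 6)(3 10) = [5, 16, 2, 10, 13, 12, 0, 7, 8, 9, 3, 1, 4, 11, 14, 15, 6]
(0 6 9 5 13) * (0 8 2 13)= (0 6 9 5)(2 13 8)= [6, 1, 13, 3, 4, 0, 9, 7, 2, 5, 10, 11, 12, 8]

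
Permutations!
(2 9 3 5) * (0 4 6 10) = (0 4 6 10)(2 9 3 5) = [4, 1, 9, 5, 6, 2, 10, 7, 8, 3, 0]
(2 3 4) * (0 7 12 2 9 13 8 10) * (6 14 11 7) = (0 6 14 11 7 12 2 3 4 9 13 8 10) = [6, 1, 3, 4, 9, 5, 14, 12, 10, 13, 0, 7, 2, 8, 11]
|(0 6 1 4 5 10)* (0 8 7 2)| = |(0 6 1 4 5 10 8 7 2)| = 9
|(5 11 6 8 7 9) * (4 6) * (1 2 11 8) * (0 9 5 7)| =|(0 9 7 5 8)(1 2 11 4 6)| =5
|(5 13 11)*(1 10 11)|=5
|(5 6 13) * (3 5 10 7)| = 6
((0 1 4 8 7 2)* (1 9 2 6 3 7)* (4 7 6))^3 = ((0 9 2)(1 7 4 8)(3 6))^3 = (9)(1 8 4 7)(3 6)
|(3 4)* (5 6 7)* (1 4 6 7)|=|(1 4 3 6)(5 7)|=4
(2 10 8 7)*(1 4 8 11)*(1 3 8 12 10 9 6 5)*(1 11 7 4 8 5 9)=[0, 8, 1, 5, 12, 11, 9, 2, 4, 6, 7, 3, 10]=(1 8 4 12 10 7 2)(3 5 11)(6 9)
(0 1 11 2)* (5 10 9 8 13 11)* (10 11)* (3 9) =(0 1 5 11 2)(3 9 8 13 10) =[1, 5, 0, 9, 4, 11, 6, 7, 13, 8, 3, 2, 12, 10]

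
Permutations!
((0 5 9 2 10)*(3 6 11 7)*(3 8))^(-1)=(0 10 2 9 5)(3 8 7 11 6)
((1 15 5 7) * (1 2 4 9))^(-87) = ((1 15 5 7 2 4 9))^(-87) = (1 2 15 4 5 9 7)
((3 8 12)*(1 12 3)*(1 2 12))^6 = ((2 12)(3 8))^6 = (12)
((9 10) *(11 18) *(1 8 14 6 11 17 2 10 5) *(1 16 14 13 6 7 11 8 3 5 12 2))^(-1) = ((1 3 5 16 14 7 11 18 17)(2 10 9 12)(6 8 13))^(-1) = (1 17 18 11 7 14 16 5 3)(2 12 9 10)(6 13 8)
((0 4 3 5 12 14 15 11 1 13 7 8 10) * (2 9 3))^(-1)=((0 4 2 9 3 5 12 14 15 11 1 13 7 8 10))^(-1)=(0 10 8 7 13 1 11 15 14 12 5 3 9 2 4)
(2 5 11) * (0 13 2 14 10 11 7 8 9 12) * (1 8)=(0 13 2 5 7 1 8 9 12)(10 11 14)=[13, 8, 5, 3, 4, 7, 6, 1, 9, 12, 11, 14, 0, 2, 10]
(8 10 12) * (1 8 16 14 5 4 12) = (1 8 10)(4 12 16 14 5) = [0, 8, 2, 3, 12, 4, 6, 7, 10, 9, 1, 11, 16, 13, 5, 15, 14]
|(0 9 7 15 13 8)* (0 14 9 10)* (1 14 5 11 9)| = 14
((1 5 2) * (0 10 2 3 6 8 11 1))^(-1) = ((0 10 2)(1 5 3 6 8 11))^(-1) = (0 2 10)(1 11 8 6 3 5)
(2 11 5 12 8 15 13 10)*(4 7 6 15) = (2 11 5 12 8 4 7 6 15 13 10) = [0, 1, 11, 3, 7, 12, 15, 6, 4, 9, 2, 5, 8, 10, 14, 13]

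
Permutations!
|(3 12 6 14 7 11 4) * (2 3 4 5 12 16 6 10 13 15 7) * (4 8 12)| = 45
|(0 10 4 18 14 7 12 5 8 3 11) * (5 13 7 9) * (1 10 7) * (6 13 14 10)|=|(0 7 12 14 9 5 8 3 11)(1 6 13)(4 18 10)|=9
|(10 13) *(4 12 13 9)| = 5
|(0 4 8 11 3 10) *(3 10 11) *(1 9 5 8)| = |(0 4 1 9 5 8 3 11 10)| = 9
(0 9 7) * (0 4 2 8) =[9, 1, 8, 3, 2, 5, 6, 4, 0, 7] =(0 9 7 4 2 8)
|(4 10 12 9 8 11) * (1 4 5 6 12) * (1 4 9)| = 14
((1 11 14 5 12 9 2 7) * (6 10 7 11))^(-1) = ((1 6 10 7)(2 11 14 5 12 9))^(-1) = (1 7 10 6)(2 9 12 5 14 11)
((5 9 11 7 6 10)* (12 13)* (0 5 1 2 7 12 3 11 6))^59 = (0 6 2 5 10 7 9 1)(3 13 12 11)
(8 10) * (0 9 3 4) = (0 9 3 4)(8 10) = [9, 1, 2, 4, 0, 5, 6, 7, 10, 3, 8]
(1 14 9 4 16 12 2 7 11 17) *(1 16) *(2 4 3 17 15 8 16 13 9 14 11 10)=(1 11 15 8 16 12 4)(2 7 10)(3 17 13 9)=[0, 11, 7, 17, 1, 5, 6, 10, 16, 3, 2, 15, 4, 9, 14, 8, 12, 13]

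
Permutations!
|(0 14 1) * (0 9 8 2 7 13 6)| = 9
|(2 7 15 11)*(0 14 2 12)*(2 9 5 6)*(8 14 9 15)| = |(0 9 5 6 2 7 8 14 15 11 12)| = 11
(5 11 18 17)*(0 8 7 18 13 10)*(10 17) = (0 8 7 18 10)(5 11 13 17) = [8, 1, 2, 3, 4, 11, 6, 18, 7, 9, 0, 13, 12, 17, 14, 15, 16, 5, 10]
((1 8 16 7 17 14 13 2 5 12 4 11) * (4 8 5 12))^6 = (1 4)(2 14 7 8)(5 11)(12 13 17 16)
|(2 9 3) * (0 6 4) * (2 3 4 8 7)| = 7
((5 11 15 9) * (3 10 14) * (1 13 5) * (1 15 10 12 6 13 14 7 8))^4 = (15)(1 6 10 14 13 7 3 5 8 12 11)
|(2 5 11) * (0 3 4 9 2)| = 7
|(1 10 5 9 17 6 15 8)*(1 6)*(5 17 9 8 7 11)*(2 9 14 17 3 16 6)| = 14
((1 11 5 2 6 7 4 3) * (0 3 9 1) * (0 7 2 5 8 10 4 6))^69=((0 3 7 6 2)(1 11 8 10 4 9))^69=(0 2 6 7 3)(1 10)(4 11)(8 9)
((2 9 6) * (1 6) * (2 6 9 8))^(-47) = ((1 9)(2 8))^(-47) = (1 9)(2 8)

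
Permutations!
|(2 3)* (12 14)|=2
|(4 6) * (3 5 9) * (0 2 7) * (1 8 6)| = 12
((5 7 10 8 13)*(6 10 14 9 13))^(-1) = ((5 7 14 9 13)(6 10 8))^(-1) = (5 13 9 14 7)(6 8 10)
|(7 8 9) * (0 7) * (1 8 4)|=6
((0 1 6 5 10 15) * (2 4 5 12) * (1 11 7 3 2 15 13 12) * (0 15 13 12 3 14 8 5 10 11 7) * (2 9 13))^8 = ((15)(0 7 14 8 5 11)(1 6)(2 4 10 12)(3 9 13))^8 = (15)(0 14 5)(3 13 9)(7 8 11)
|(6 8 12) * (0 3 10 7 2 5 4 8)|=10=|(0 3 10 7 2 5 4 8 12 6)|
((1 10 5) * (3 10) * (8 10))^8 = ((1 3 8 10 5))^8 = (1 10 3 5 8)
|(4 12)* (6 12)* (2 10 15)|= 3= |(2 10 15)(4 6 12)|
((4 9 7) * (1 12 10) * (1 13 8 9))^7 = (1 4 7 9 8 13 10 12) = ((1 12 10 13 8 9 7 4))^7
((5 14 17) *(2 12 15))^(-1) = (2 15 12)(5 17 14)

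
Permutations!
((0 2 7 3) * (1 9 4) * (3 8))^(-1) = ((0 2 7 8 3)(1 9 4))^(-1) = (0 3 8 7 2)(1 4 9)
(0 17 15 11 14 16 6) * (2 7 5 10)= (0 17 15 11 14 16 6)(2 7 5 10)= [17, 1, 7, 3, 4, 10, 0, 5, 8, 9, 2, 14, 12, 13, 16, 11, 6, 15]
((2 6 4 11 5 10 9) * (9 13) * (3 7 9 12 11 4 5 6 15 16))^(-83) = ((2 15 16 3 7 9)(5 10 13 12 11 6))^(-83) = (2 15 16 3 7 9)(5 10 13 12 11 6)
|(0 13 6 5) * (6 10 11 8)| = 7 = |(0 13 10 11 8 6 5)|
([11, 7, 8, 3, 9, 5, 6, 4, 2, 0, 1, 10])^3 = [1, 9, 8, 3, 11, 5, 6, 0, 2, 10, 4, 7]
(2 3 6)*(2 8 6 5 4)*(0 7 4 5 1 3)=(0 7 4 2)(1 3)(6 8)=[7, 3, 0, 1, 2, 5, 8, 4, 6]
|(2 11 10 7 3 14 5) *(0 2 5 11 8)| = |(0 2 8)(3 14 11 10 7)| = 15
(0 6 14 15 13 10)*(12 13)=(0 6 14 15 12 13 10)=[6, 1, 2, 3, 4, 5, 14, 7, 8, 9, 0, 11, 13, 10, 15, 12]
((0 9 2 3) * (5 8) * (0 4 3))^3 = ((0 9 2)(3 4)(5 8))^3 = (9)(3 4)(5 8)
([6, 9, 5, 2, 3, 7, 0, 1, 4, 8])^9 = [6, 9, 5, 2, 3, 7, 0, 1, 4, 8]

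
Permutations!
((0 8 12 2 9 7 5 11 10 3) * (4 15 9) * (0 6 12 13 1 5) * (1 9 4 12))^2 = ((0 8 13 9 7)(1 5 11 10 3 6)(2 12)(4 15))^2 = (15)(0 13 7 8 9)(1 11 3)(5 10 6)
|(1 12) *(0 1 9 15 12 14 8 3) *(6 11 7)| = |(0 1 14 8 3)(6 11 7)(9 15 12)| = 15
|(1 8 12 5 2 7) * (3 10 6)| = |(1 8 12 5 2 7)(3 10 6)| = 6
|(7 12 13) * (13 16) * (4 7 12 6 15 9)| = |(4 7 6 15 9)(12 16 13)| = 15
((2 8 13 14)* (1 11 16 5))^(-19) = (1 11 16 5)(2 8 13 14)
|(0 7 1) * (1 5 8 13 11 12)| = |(0 7 5 8 13 11 12 1)| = 8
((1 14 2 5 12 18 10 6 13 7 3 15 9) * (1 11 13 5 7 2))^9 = (1 14)(2 3 9 13 7 15 11)(5 6 10 18 12)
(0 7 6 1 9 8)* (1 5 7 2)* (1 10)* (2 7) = (0 7 6 5 2 10 1 9 8) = [7, 9, 10, 3, 4, 2, 5, 6, 0, 8, 1]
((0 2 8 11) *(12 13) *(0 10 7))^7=(0 2 8 11 10 7)(12 13)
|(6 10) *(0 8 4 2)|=|(0 8 4 2)(6 10)|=4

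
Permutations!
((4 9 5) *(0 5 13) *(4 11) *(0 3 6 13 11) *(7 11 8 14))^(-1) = ((0 5)(3 6 13)(4 9 8 14 7 11))^(-1) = (0 5)(3 13 6)(4 11 7 14 8 9)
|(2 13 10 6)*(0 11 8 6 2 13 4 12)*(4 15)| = |(0 11 8 6 13 10 2 15 4 12)| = 10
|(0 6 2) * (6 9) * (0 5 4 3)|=7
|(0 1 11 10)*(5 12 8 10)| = 7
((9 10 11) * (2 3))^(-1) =((2 3)(9 10 11))^(-1) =(2 3)(9 11 10)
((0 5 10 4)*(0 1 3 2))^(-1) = (0 2 3 1 4 10 5)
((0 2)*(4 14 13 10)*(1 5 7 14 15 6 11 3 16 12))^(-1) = (0 2)(1 12 16 3 11 6 15 4 10 13 14 7 5)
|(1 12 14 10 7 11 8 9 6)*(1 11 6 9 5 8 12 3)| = 6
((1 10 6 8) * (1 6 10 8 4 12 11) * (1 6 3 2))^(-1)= (1 2 3 8)(4 6 11 12)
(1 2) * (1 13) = (1 2 13) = [0, 2, 13, 3, 4, 5, 6, 7, 8, 9, 10, 11, 12, 1]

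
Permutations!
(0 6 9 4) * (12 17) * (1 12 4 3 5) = (0 6 9 3 5 1 12 17 4) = [6, 12, 2, 5, 0, 1, 9, 7, 8, 3, 10, 11, 17, 13, 14, 15, 16, 4]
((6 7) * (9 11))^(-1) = ((6 7)(9 11))^(-1) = (6 7)(9 11)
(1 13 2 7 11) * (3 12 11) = (1 13 2 7 3 12 11) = [0, 13, 7, 12, 4, 5, 6, 3, 8, 9, 10, 1, 11, 2]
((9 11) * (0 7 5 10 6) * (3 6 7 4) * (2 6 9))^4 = ((0 4 3 9 11 2 6)(5 10 7))^4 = (0 11 4 2 3 6 9)(5 10 7)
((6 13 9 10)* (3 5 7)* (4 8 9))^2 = ((3 5 7)(4 8 9 10 6 13))^2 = (3 7 5)(4 9 6)(8 10 13)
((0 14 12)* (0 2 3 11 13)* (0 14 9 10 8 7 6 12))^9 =(0 11 12 8)(2 7 9 13)(3 6 10 14)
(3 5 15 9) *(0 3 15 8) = (0 3 5 8)(9 15) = [3, 1, 2, 5, 4, 8, 6, 7, 0, 15, 10, 11, 12, 13, 14, 9]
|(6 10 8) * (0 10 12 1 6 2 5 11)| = |(0 10 8 2 5 11)(1 6 12)| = 6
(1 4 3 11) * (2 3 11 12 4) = [0, 2, 3, 12, 11, 5, 6, 7, 8, 9, 10, 1, 4] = (1 2 3 12 4 11)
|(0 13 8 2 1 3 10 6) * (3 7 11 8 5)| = |(0 13 5 3 10 6)(1 7 11 8 2)| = 30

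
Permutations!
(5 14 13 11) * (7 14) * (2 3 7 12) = [0, 1, 3, 7, 4, 12, 6, 14, 8, 9, 10, 5, 2, 11, 13] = (2 3 7 14 13 11 5 12)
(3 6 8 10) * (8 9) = (3 6 9 8 10) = [0, 1, 2, 6, 4, 5, 9, 7, 10, 8, 3]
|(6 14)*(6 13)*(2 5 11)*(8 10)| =6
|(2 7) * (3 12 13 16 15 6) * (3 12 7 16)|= |(2 16 15 6 12 13 3 7)|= 8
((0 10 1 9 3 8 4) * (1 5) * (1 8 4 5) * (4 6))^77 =((0 10 1 9 3 6 4)(5 8))^77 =(10)(5 8)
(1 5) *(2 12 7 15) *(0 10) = (0 10)(1 5)(2 12 7 15) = [10, 5, 12, 3, 4, 1, 6, 15, 8, 9, 0, 11, 7, 13, 14, 2]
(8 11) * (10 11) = [0, 1, 2, 3, 4, 5, 6, 7, 10, 9, 11, 8] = (8 10 11)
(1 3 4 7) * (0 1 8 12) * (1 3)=(0 3 4 7 8 12)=[3, 1, 2, 4, 7, 5, 6, 8, 12, 9, 10, 11, 0]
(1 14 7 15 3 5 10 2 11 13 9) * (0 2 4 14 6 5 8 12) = (0 2 11 13 9 1 6 5 10 4 14 7 15 3 8 12) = [2, 6, 11, 8, 14, 10, 5, 15, 12, 1, 4, 13, 0, 9, 7, 3]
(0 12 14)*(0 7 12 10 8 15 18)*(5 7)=(0 10 8 15 18)(5 7 12 14)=[10, 1, 2, 3, 4, 7, 6, 12, 15, 9, 8, 11, 14, 13, 5, 18, 16, 17, 0]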